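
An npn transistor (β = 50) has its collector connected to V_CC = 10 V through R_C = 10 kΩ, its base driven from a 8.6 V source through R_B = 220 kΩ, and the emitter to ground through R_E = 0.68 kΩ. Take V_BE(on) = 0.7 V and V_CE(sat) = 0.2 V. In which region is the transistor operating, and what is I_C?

saturation; I_C ≈ 0.92 mA

Assume active: I_B = (8.6 − 0.7)/(220 + 51×0.68) = 0.031 mA, I_C = β·I_B = 1.55 mA.
Then V_CE = 10 − 1.55×10 − 1.58×0.68 = -6.59 V < 0.2 V — the active assumption fails.
Re-solve with V_CE = 0.2 V. KCL at the emitter: V_E/R_E = (V_BB−0.7−V_E)/R_B + (V_CC−0.2−V_E)/R_C, giving V_E = 0.645 V.
I_C = (V_CC − 0.2 − V_E)/R_C = (9.8 − 0.645)/10 = 0.916 mA.
Check: I_B = (7.9 − 0.645)/220 = 0.033 mA, and β·I_B = 1.65 mA > I_C, confirming saturation.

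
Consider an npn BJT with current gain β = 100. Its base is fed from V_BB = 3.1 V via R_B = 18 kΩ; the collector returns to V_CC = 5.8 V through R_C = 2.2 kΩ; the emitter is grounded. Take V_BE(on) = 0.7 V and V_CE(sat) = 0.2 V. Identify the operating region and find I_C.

saturation; I_C ≈ 2.5 mA

Assume active: I_B = (3.1 − 0.7)/18 = 0.133 mA, giving I_C = β·I_B = 13.3 mA.
But then V_CE = 5.8 − 13.3×2.2 = -23.5 V < V_CE(sat) = 0.2 V — impossible in the active region.
So the transistor is saturated. With V_CE = 0.2 V, I_C = (V_CC − 0.2)/R_C = 5.6/2.2 = 2.55 mA.
Check: β·I_B = 13.3 mA > I_C = 2.55 mA, confirming saturation.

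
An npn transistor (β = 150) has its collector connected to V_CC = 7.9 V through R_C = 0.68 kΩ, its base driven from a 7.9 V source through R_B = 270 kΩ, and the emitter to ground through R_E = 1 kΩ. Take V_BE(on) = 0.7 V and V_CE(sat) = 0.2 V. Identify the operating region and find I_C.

active; I_C ≈ 2.6 mA

Assume active. Base-emitter loop: I_B = (V_BB − V_BE)/(R_B + (β+1)R_E) = (7.9 − 0.7)/(270 + 151×1) = 0.0171 mA.
I_C = β·I_B = 150×0.0171 = 2.57 mA.
V_CE = V_CC − I_C·R_C − I_E·R_E = 7.9 − 2.57×0.68 − 2.58×1 = 3.57 V > V_CE(sat), so the active-region assumption holds.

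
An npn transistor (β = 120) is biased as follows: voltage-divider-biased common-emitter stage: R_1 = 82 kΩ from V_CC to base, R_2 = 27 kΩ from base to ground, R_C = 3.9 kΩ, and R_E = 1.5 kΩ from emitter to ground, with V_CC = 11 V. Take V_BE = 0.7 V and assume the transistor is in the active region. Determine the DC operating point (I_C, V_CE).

Thevenize the base divider: V_Th = V_CC·R_2/(R_1+R_2) = 11×27/109 = 2.72 V, R_Th = R_1‖R_2 = 20.3 kΩ.
Base-emitter loop: V_Th = I_B·R_Th + V_BE + (β+1)I_B·R_E, so I_B = (2.72 − 0.7) / (20.3 + 121×1.5) = 0.01 mA.
I_C = β·I_B = 120×0.01 = 1.2 mA, and I_E = (β+1)I_B = 1.21 mA.
V_CE = V_CC − I_C·R_C − I_E·R_E = 11 − 1.2×3.9 − 1.21×1.5 = 4.48 V.
V_CE = 4.48 V > 0.2 V confirms active-region operation.

I_C ≈ 1.2 mA, V_CE ≈ 4.5 V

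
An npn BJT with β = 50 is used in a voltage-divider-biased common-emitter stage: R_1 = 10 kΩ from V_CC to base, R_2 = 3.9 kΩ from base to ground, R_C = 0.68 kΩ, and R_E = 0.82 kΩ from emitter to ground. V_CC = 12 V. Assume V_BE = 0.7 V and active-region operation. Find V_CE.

V_CE ≈ 7.5 V

Thevenize the base divider: V_Th = V_CC·R_2/(R_1+R_2) = 12×3.9/13.9 = 3.37 V, R_Th = R_1‖R_2 = 2.81 kΩ.
Base-emitter loop: V_Th = I_B·R_Th + V_BE + (β+1)I_B·R_E, so I_B = (3.37 − 0.7) / (2.81 + 51×0.82) = 0.0598 mA.
I_C = β·I_B = 50×0.0598 = 2.99 mA, and I_E = (β+1)I_B = 3.05 mA.
V_CE = V_CC − I_C·R_C − I_E·R_E = 12 − 2.99×0.68 − 3.05×0.82 = 7.47 V.
V_CE = 7.47 V > 0.2 V confirms active-region operation.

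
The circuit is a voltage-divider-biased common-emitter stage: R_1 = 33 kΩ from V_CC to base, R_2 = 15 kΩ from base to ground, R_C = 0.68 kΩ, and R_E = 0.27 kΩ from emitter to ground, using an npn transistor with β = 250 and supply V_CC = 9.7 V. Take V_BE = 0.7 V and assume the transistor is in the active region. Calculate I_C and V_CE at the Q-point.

Thevenize the base divider: V_Th = V_CC·R_2/(R_1+R_2) = 9.7×15/48 = 3.03 V, R_Th = R_1‖R_2 = 10.3 kΩ.
Base-emitter loop: V_Th = I_B·R_Th + V_BE + (β+1)I_B·R_E, so I_B = (3.03 − 0.7) / (10.3 + 251×0.27) = 0.0299 mA.
I_C = β·I_B = 250×0.0299 = 7.46 mA, and I_E = (β+1)I_B = 7.49 mA.
V_CE = V_CC − I_C·R_C − I_E·R_E = 9.7 − 7.46×0.68 − 7.49×0.27 = 2.6 V.
V_CE = 2.6 V > 0.2 V confirms active-region operation.

I_C ≈ 7.5 mA, V_CE ≈ 2.6 V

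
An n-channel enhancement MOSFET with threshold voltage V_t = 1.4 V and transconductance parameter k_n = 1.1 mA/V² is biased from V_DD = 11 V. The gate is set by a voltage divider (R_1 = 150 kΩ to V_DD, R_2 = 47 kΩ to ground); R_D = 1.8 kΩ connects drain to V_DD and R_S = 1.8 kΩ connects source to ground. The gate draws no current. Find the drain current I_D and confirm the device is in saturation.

I_D ≈ 0.28 mA

V_G = V_DD·R_2/(R_1+R_2) = 11×47/197 = 2.62 V.
Assume saturation: I_D = (k_n/2)(V_GS − V_t)² with V_GS = V_G − I_D·R_S = 2.62 − 1.8·I_D.
Substituting gives 1.78·I_D² − 3.42·I_D + 0.824 = 0, with roots I_D = 0.282 or 1.64 mA.
The root I_D = 1.64 mA gives V_GS = -0.326 V ≤ V_t, so take I_D = 0.282 mA.
Then V_GS = 2.12 V and V_DS = V_DD − I_D(R_D+R_S) = 11 − 0.282×3.6 = 9.98 V.
Saturation requires V_DS ≥ V_GS − V_t = 0.716 V; 9.98 ≥ 0.716 ✓.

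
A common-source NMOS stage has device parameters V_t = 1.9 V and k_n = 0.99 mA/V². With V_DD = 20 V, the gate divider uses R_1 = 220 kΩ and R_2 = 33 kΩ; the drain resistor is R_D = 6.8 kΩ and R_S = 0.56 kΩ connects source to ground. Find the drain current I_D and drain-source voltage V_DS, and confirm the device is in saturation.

V_G = V_DD·R_2/(R_1+R_2) = 20×33/253 = 2.61 V.
Assume saturation: I_D = (k_n/2)(V_GS − V_t)² with V_GS = V_G − I_D·R_S = 2.61 − 0.56·I_D.
Substituting gives 0.155·I_D² − 1.39·I_D + 0.249 = 0, with roots I_D = 0.182 or 8.79 mA.
The root I_D = 8.79 mA gives V_GS = -2.31 V ≤ V_t, so take I_D = 0.182 mA.
Then V_GS = 2.51 V and V_DS = V_DD − I_D(R_D+R_S) = 20 − 0.182×7.36 = 18.7 V.
Saturation requires V_DS ≥ V_GS − V_t = 0.607 V; 18.7 ≥ 0.607 ✓.

I_D ≈ 0.18 mA, V_DS ≈ 19 V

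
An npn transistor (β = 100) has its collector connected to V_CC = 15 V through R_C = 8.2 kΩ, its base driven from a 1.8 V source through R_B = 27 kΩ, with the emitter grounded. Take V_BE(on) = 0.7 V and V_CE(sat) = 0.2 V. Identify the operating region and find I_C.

Assume active: I_B = (1.8 − 0.7)/27 = 0.0407 mA, giving I_C = β·I_B = 4.07 mA.
But then V_CE = 15 − 4.07×8.2 = -18.4 V < V_CE(sat) = 0.2 V — impossible in the active region.
So the transistor is saturated. With V_CE = 0.2 V, I_C = (V_CC − 0.2)/R_C = 14.8/8.2 = 1.8 mA.
Check: β·I_B = 4.07 mA > I_C = 1.8 mA, confirming saturation.

saturation; I_C ≈ 1.8 mA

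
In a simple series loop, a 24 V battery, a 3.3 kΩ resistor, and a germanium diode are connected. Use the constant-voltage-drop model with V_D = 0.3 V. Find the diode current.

KVL around the loop: 24 = V_D + I·R = 0.3 + I × 3.3 kΩ.
So I = (24 − 0.3) / 3.3 kΩ = 23.7 / 3.3 = 7.18 mA.

I ≈ 7.2 mA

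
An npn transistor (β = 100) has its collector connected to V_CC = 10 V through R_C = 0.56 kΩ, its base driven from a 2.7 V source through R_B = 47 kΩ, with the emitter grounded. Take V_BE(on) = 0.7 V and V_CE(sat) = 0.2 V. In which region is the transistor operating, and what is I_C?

Assume active. Base-emitter loop: I_B = (V_BB − V_BE)/R_B = (2.7 − 0.7)/47 = 0.0426 mA.
I_C = β·I_B = 100×0.0426 = 4.26 mA.
V_CE = V_CC − I_C·R_C = 10 − 4.26×0.56 = 7.62 V > V_CE(sat), so the active-region assumption holds.

active; I_C ≈ 4.3 mA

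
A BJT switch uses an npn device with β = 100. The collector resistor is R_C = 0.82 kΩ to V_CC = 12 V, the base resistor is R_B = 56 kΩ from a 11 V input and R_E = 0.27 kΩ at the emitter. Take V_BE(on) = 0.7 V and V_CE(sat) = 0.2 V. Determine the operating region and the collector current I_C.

saturation; I_C ≈ 11 mA

Assume active: I_B = (11 − 0.7)/(56 + 101×0.27) = 0.124 mA, I_C = β·I_B = 12.4 mA.
Then V_CE = 12 − 12.4×0.82 − 12.5×0.27 = -1.52 V < 0.2 V — the active assumption fails.
Re-solve with V_CE = 0.2 V. KCL at the emitter: V_E/R_E = (V_BB−0.7−V_E)/R_B + (V_CC−0.2−V_E)/R_C, giving V_E = 2.95 V.
I_C = (V_CC − 0.2 − V_E)/R_C = (11.8 − 2.95)/0.82 = 10.8 mA.
Check: I_B = (10.3 − 2.95)/56 = 0.131 mA, and β·I_B = 13.1 mA > I_C, confirming saturation.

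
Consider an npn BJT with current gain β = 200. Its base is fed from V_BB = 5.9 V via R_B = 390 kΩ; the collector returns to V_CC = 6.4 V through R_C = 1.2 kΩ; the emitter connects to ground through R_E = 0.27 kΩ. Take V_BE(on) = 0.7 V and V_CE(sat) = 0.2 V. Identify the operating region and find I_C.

Assume active. Base-emitter loop: I_B = (V_BB − V_BE)/(R_B + (β+1)R_E) = (5.9 − 0.7)/(390 + 201×0.27) = 0.0117 mA.
I_C = β·I_B = 200×0.0117 = 2.34 mA.
V_CE = V_CC − I_C·R_C − I_E·R_E = 6.4 − 2.34×1.2 − 2.35×0.27 = 2.96 V > V_CE(sat), so the active-region assumption holds.

active; I_C ≈ 2.3 mA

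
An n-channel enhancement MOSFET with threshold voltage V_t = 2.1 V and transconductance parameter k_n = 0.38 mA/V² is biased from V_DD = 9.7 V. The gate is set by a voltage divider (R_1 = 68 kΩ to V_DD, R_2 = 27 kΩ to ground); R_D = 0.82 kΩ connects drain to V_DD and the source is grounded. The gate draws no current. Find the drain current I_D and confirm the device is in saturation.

I_D ≈ 0.082 mA

V_G = V_DD·R_2/(R_1+R_2) = 9.7×27/95 = 2.76 V. With the source grounded, V_GS = V_G = 2.76 V.
Assume saturation: I_D = (k_n/2)(V_GS − V_t)² = (0.38/2)×(2.76 − 2.1)² = 0.19×0.657² = 0.082 mA.
V_DS = V_DD − I_D·R_D = 9.7 − 0.082×0.82 = 9.63 V.
Saturation requires V_DS ≥ V_GS − V_t = 0.657 V; 9.63 ≥ 0.657 ✓.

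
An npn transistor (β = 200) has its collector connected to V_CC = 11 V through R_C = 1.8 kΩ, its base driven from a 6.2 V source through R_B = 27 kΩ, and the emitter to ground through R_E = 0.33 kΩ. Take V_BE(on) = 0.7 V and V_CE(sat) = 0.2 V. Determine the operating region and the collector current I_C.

saturation; I_C ≈ 5 mA

Assume active: I_B = (6.2 − 0.7)/(27 + 201×0.33) = 0.0589 mA, I_C = β·I_B = 11.8 mA.
Then V_CE = 11 − 11.8×1.8 − 11.8×0.33 = -14.1 V < 0.2 V — the active assumption fails.
Re-solve with V_CE = 0.2 V. KCL at the emitter: V_E/R_E = (V_BB−0.7−V_E)/R_B + (V_CC−0.2−V_E)/R_C, giving V_E = 1.71 V.
I_C = (V_CC − 0.2 − V_E)/R_C = (10.8 − 1.71)/1.8 = 5.05 mA.
Check: I_B = (5.5 − 1.71)/27 = 0.14 mA, and β·I_B = 28.1 mA > I_C, confirming saturation.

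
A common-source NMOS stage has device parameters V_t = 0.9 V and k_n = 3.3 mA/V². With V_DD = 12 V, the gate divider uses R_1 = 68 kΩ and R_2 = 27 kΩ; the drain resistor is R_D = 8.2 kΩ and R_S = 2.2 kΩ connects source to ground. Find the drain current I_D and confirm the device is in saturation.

I_D ≈ 0.82 mA

V_G = V_DD·R_2/(R_1+R_2) = 12×27/95 = 3.41 V.
Assume saturation: I_D = (k_n/2)(V_GS − V_t)² with V_GS = V_G − I_D·R_S = 3.41 − 2.2·I_D.
Substituting gives 7.99·I_D² − 19.2·I_D + 10.4 = 0, with roots I_D = 0.821 or 1.59 mA.
The root I_D = 1.59 mA gives V_GS = -0.0807 V ≤ V_t, so take I_D = 0.821 mA.
Then V_GS = 1.61 V and V_DS = V_DD − I_D(R_D+R_S) = 12 − 0.821×10.4 = 3.47 V.
Saturation requires V_DS ≥ V_GS − V_t = 0.705 V; 3.47 ≥ 0.705 ✓.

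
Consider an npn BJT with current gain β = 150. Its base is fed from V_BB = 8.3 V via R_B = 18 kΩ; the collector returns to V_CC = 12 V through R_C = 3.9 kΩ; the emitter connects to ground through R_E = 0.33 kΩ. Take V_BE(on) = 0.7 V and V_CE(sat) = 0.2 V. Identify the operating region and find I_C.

saturation; I_C ≈ 2.8 mA

Assume active: I_B = (8.3 − 0.7)/(18 + 151×0.33) = 0.112 mA, I_C = β·I_B = 16.8 mA.
Then V_CE = 12 − 16.8×3.9 − 16.9×0.33 = -59.1 V < 0.2 V — the active assumption fails.
Re-solve with V_CE = 0.2 V. KCL at the emitter: V_E/R_E = (V_BB−0.7−V_E)/R_B + (V_CC−0.2−V_E)/R_C, giving V_E = 1.03 V.
I_C = (V_CC − 0.2 − V_E)/R_C = (11.8 − 1.03)/3.9 = 2.76 mA.
Check: I_B = (7.6 − 1.03)/18 = 0.365 mA, and β·I_B = 54.7 mA > I_C, confirming saturation.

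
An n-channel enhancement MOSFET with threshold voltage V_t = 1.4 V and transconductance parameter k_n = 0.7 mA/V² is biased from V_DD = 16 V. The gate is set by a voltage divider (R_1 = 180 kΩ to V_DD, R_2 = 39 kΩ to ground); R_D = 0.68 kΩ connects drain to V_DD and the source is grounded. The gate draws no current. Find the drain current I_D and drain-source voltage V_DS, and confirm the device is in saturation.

V_G = V_DD·R_2/(R_1+R_2) = 16×39/219 = 2.85 V. With the source grounded, V_GS = V_G = 2.85 V.
Assume saturation: I_D = (k_n/2)(V_GS − V_t)² = (0.7/2)×(2.85 − 1.4)² = 0.35×1.45² = 0.735 mA.
V_DS = V_DD − I_D·R_D = 16 − 0.735×0.68 = 15.5 V.
Saturation requires V_DS ≥ V_GS − V_t = 1.45 V; 15.5 ≥ 1.45 ✓.

I_D ≈ 0.74 mA, V_DS ≈ 16 V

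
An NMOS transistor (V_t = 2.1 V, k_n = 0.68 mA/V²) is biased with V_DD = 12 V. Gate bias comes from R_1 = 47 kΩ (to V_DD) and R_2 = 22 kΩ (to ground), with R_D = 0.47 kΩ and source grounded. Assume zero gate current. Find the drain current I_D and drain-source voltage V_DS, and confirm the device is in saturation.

V_G = V_DD·R_2/(R_1+R_2) = 12×22/69 = 3.83 V. With the source grounded, V_GS = V_G = 3.83 V.
Assume saturation: I_D = (k_n/2)(V_GS − V_t)² = (0.68/2)×(3.83 − 2.1)² = 0.34×1.73² = 1.01 mA.
V_DS = V_DD − I_D·R_D = 12 − 1.01×0.47 = 11.5 V.
Saturation requires V_DS ≥ V_GS − V_t = 1.73 V; 11.5 ≥ 1.73 ✓.

I_D ≈ 1 mA, V_DS ≈ 12 V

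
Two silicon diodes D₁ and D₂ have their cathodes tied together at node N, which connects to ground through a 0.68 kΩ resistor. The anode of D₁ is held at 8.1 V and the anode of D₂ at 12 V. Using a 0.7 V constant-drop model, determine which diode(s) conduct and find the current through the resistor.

Only D₂ conducts; I_R ≈ 17 mA

Assume both conduct. Then node N would need to be at both 8.1−0.7 = 7.4 V and 12−0.7 = 11.3 V, which is impossible.
Assume only D₂ conducts: V_N = 12 − 0.7 = 11.3 V, so I_R = 11.3/0.68 = 16.6 mA.
Check D₁: its anode-to-cathode voltage is 8.1 − 11.3 = -3.2 V < 0.7 V, so it is off. The assumption is consistent.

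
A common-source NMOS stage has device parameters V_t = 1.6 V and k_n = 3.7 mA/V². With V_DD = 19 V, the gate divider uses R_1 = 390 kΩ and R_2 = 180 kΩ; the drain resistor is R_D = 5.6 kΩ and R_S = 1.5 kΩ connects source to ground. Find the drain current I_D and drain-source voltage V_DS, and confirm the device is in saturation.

V_G = V_DD·R_2/(R_1+R_2) = 19×180/570 = 6 V.
Assume saturation: I_D = (k_n/2)(V_GS − V_t)² with V_GS = V_G − I_D·R_S = 6 − 1.5·I_D.
Substituting gives 4.16·I_D² − 25.4·I_D + 35.8 = 0, with roots I_D = 2.21 or 3.9 mA.
The root I_D = 3.9 mA gives V_GS = 0.148 V ≤ V_t, so take I_D = 2.21 mA.
Then V_GS = 2.69 V and V_DS = V_DD − I_D(R_D+R_S) = 19 − 2.21×7.1 = 3.34 V.
Saturation requires V_DS ≥ V_GS − V_t = 1.09 V; 3.34 ≥ 1.09 ✓.

I_D ≈ 2.2 mA, V_DS ≈ 3.3 V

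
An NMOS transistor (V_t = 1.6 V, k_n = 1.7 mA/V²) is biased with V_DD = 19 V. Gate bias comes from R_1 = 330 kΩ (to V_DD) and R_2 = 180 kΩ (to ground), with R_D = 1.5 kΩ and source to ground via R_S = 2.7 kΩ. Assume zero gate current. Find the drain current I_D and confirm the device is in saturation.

I_D ≈ 1.4 mA

V_G = V_DD·R_2/(R_1+R_2) = 19×180/510 = 6.71 V.
Assume saturation: I_D = (k_n/2)(V_GS − V_t)² with V_GS = V_G − I_D·R_S = 6.71 − 2.7·I_D.
Substituting gives 6.2·I_D² − 24.4·I_D + 22.2 = 0, with roots I_D = 1.41 or 2.53 mA.
The root I_D = 2.53 mA gives V_GS = -0.125 V ≤ V_t, so take I_D = 1.41 mA.
Then V_GS = 2.89 V and V_DS = V_DD − I_D(R_D+R_S) = 19 − 1.41×4.2 = 13.1 V.
Saturation requires V_DS ≥ V_GS − V_t = 1.29 V; 13.1 ≥ 1.29 ✓.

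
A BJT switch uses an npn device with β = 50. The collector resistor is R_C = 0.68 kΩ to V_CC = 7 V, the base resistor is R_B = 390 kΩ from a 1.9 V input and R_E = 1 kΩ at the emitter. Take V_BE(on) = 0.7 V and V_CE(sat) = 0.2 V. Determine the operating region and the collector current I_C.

Assume active. Base-emitter loop: I_B = (V_BB − V_BE)/(R_B + (β+1)R_E) = (1.9 − 0.7)/(390 + 51×1) = 0.00272 mA.
I_C = β·I_B = 50×0.00272 = 0.136 mA.
V_CE = V_CC − I_C·R_C − I_E·R_E = 7 − 0.136×0.68 − 0.139×1 = 6.77 V > V_CE(sat), so the active-region assumption holds.

active; I_C ≈ 0.14 mA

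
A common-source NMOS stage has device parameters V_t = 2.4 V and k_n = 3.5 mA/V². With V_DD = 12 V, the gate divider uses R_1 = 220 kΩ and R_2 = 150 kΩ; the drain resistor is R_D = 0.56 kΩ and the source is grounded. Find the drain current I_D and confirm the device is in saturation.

V_G = V_DD·R_2/(R_1+R_2) = 12×150/370 = 4.86 V. With the source grounded, V_GS = V_G = 4.86 V.
Assume saturation: I_D = (k_n/2)(V_GS − V_t)² = (3.5/2)×(4.86 − 2.4)² = 1.75×2.46² = 10.6 mA.
V_DS = V_DD − I_D·R_D = 12 − 10.6×0.56 = 6.05 V.
Saturation requires V_DS ≥ V_GS − V_t = 2.46 V; 6.05 ≥ 2.46 ✓.

I_D ≈ 11 mA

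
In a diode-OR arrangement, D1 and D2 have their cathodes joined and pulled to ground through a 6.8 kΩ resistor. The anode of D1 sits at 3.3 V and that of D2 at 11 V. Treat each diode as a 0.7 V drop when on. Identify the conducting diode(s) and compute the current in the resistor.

Only D2 conducts; I_R ≈ 1.5 mA

Assume both conduct. Then node N would need to be at both 3.3−0.7 = 2.6 V and 11−0.7 = 10.3 V, which is impossible.
Assume only D2 conducts: V_N = 11 − 0.7 = 10.3 V, so I_R = 10.3/6.8 = 1.51 mA.
Check D1: its anode-to-cathode voltage is 3.3 − 10.3 = -7 V < 0.7 V, so it is off. The assumption is consistent.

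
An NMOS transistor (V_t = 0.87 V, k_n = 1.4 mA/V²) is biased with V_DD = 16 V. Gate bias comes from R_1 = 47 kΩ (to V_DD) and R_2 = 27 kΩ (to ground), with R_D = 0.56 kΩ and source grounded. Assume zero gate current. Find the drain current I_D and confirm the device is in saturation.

V_G = V_DD·R_2/(R_1+R_2) = 16×27/74 = 5.84 V. With the source grounded, V_GS = V_G = 5.84 V.
Assume saturation: I_D = (k_n/2)(V_GS − V_t)² = (1.4/2)×(5.84 − 0.87)² = 0.7×4.97² = 17.3 mA.
V_DS = V_DD − I_D·R_D = 16 − 17.3×0.56 = 6.33 V.
Saturation requires V_DS ≥ V_GS − V_t = 4.97 V; 6.33 ≥ 4.97 ✓.

I_D ≈ 17 mA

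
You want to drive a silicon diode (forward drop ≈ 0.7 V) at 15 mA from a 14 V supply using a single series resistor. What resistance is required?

R ≈ 0.89 kΩ

The resistor drops V_S − V_D = 14 − 0.7 = 13.3 V at 15 mA.
R = 13.3 V / 15 mA = 0.887 kΩ.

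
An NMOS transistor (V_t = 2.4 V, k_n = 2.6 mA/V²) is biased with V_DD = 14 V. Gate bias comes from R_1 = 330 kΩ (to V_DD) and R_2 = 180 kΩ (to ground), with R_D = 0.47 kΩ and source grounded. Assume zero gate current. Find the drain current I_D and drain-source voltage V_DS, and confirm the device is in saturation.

I_D ≈ 8.4 mA, V_DS ≈ 10 V

V_G = V_DD·R_2/(R_1+R_2) = 14×180/510 = 4.94 V. With the source grounded, V_GS = V_G = 4.94 V.
Assume saturation: I_D = (k_n/2)(V_GS − V_t)² = (2.6/2)×(4.94 − 2.4)² = 1.3×2.54² = 8.39 mA.
V_DS = V_DD − I_D·R_D = 14 − 8.39×0.47 = 10.1 V.
Saturation requires V_DS ≥ V_GS − V_t = 2.54 V; 10.1 ≥ 2.54 ✓.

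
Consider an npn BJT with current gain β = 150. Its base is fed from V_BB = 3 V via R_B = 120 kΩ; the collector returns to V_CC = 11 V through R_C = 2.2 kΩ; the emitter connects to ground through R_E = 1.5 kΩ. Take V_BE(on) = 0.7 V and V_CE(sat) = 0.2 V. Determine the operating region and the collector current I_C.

active; I_C ≈ 1 mA

Assume active. Base-emitter loop: I_B = (V_BB − V_BE)/(R_B + (β+1)R_E) = (3 − 0.7)/(120 + 151×1.5) = 0.00664 mA.
I_C = β·I_B = 150×0.00664 = 0.996 mA.
V_CE = V_CC − I_C·R_C − I_E·R_E = 11 − 0.996×2.2 − 1×1.5 = 7.31 V > V_CE(sat), so the active-region assumption holds.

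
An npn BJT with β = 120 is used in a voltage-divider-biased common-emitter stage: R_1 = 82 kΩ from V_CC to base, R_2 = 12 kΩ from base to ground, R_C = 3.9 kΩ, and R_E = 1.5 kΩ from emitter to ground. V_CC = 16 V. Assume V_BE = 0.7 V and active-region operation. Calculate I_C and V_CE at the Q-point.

I_C ≈ 0.84 mA, V_CE ≈ 11 V

Thevenize the base divider: V_Th = V_CC·R_2/(R_1+R_2) = 16×12/94 = 2.04 V, R_Th = R_1‖R_2 = 10.5 kΩ.
Base-emitter loop: V_Th = I_B·R_Th + V_BE + (β+1)I_B·R_E, so I_B = (2.04 − 0.7) / (10.5 + 121×1.5) = 0.00699 mA.
I_C = β·I_B = 120×0.00699 = 0.839 mA, and I_E = (β+1)I_B = 0.846 mA.
V_CE = V_CC − I_C·R_C − I_E·R_E = 16 − 0.839×3.9 − 0.846×1.5 = 11.5 V.
V_CE = 11.5 V > 0.2 V confirms active-region operation.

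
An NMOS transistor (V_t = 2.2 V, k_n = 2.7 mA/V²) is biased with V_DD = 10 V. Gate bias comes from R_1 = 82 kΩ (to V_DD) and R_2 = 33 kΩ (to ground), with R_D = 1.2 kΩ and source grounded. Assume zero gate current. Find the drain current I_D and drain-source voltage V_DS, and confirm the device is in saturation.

I_D ≈ 0.61 mA, V_DS ≈ 9.3 V

V_G = V_DD·R_2/(R_1+R_2) = 10×33/115 = 2.87 V. With the source grounded, V_GS = V_G = 2.87 V.
Assume saturation: I_D = (k_n/2)(V_GS − V_t)² = (2.7/2)×(2.87 − 2.2)² = 1.35×0.67² = 0.605 mA.
V_DS = V_DD − I_D·R_D = 10 − 0.605×1.2 = 9.27 V.
Saturation requires V_DS ≥ V_GS − V_t = 0.67 V; 9.27 ≥ 0.67 ✓.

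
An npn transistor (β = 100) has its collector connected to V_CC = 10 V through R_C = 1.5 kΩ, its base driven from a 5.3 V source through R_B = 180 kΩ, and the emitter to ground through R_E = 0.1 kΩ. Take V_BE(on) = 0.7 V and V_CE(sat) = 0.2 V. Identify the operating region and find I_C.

Assume active. Base-emitter loop: I_B = (V_BB − V_BE)/(R_B + (β+1)R_E) = (5.3 − 0.7)/(180 + 101×0.1) = 0.0242 mA.
I_C = β·I_B = 100×0.0242 = 2.42 mA.
V_CE = V_CC − I_C·R_C − I_E·R_E = 10 − 2.42×1.5 − 2.44×0.1 = 6.13 V > V_CE(sat), so the active-region assumption holds.

active; I_C ≈ 2.4 mA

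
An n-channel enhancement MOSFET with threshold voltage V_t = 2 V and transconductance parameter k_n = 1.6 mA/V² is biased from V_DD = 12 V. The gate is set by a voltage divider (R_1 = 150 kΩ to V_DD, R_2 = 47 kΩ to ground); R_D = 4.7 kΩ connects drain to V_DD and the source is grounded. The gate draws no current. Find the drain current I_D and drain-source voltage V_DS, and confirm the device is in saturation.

V_G = V_DD·R_2/(R_1+R_2) = 12×47/197 = 2.86 V. With the source grounded, V_GS = V_G = 2.86 V.
Assume saturation: I_D = (k_n/2)(V_GS − V_t)² = (1.6/2)×(2.86 − 2)² = 0.8×0.863² = 0.596 mA.
V_DS = V_DD − I_D·R_D = 12 − 0.596×4.7 = 9.2 V.
Saturation requires V_DS ≥ V_GS − V_t = 0.863 V; 9.2 ≥ 0.863 ✓.

I_D ≈ 0.6 mA, V_DS ≈ 9.2 V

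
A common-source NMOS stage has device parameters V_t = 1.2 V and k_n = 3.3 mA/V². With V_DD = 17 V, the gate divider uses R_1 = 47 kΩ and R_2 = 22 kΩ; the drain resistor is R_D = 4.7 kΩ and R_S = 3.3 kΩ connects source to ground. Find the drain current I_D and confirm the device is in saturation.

V_G = V_DD·R_2/(R_1+R_2) = 17×22/69 = 5.42 V.
Assume saturation: I_D = (k_n/2)(V_GS − V_t)² with V_GS = V_G − I_D·R_S = 5.42 − 3.3·I_D.
Substituting gives 18·I_D² − 47·I_D + 29.4 = 0, with roots I_D = 1.04 or 1.57 mA.
The root I_D = 1.57 mA gives V_GS = 0.223 V ≤ V_t, so take I_D = 1.04 mA.
Then V_GS = 1.99 V and V_DS = V_DD − I_D(R_D+R_S) = 17 − 1.04×8 = 8.69 V.
Saturation requires V_DS ≥ V_GS − V_t = 0.793 V; 8.69 ≥ 0.793 ✓.

I_D ≈ 1 mA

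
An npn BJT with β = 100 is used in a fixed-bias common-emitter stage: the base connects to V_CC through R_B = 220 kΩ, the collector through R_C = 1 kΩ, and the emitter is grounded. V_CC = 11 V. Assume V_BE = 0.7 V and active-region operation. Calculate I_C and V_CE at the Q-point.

I_C ≈ 4.7 mA, V_CE ≈ 6.3 V

Base loop: V_CC = I_B·R_B + V_BE, so I_B = (11 − 0.7)/220 kΩ = 0.0468 mA.
In the active region I_C = β·I_B = 100 × 0.0468 = 4.68 mA.
Collector loop: V_CE = V_CC − I_C·R_C = 11 − 4.68×1 = 6.32 V.
Since V_CE = 6.32 V > V_CE(sat) ≈ 0.2 V, the transistor is in the active region as assumed.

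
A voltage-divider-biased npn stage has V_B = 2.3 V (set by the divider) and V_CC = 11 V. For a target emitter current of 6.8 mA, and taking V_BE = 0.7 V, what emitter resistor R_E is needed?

V_E = V_B − V_BE = 2.3 − 0.7 = 1.6 V.
R_E = V_E / I_E = 1.6 / 6.8 = 0.235 kΩ.

R_E ≈ 0.24 kΩ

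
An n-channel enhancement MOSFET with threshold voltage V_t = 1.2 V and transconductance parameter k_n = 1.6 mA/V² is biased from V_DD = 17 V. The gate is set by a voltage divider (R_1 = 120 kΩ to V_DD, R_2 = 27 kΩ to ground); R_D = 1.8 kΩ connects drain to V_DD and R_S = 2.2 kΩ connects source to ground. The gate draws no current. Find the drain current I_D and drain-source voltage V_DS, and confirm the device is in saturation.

V_G = V_DD·R_2/(R_1+R_2) = 17×27/147 = 3.12 V.
Assume saturation: I_D = (k_n/2)(V_GS − V_t)² with V_GS = V_G − I_D·R_S = 3.12 − 2.2·I_D.
Substituting gives 3.87·I_D² − 7.77·I_D + 2.96 = 0, with roots I_D = 0.511 or 1.5 mA.
The root I_D = 1.5 mA gives V_GS = -0.167 V ≤ V_t, so take I_D = 0.511 mA.
Then V_GS = 2 V and V_DS = V_DD − I_D(R_D+R_S) = 17 − 0.511×4 = 15 V.
Saturation requires V_DS ≥ V_GS − V_t = 0.799 V; 15 ≥ 0.799 ✓.

I_D ≈ 0.51 mA, V_DS ≈ 15 V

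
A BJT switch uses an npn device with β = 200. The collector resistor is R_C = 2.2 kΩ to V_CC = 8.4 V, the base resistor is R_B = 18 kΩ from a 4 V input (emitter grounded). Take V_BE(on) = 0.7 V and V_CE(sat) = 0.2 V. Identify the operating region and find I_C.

saturation; I_C ≈ 3.7 mA

Assume active: I_B = (4 − 0.7)/18 = 0.183 mA, giving I_C = β·I_B = 36.7 mA.
But then V_CE = 8.4 − 36.7×2.2 = -72.3 V < V_CE(sat) = 0.2 V — impossible in the active region.
So the transistor is saturated. With V_CE = 0.2 V, I_C = (V_CC − 0.2)/R_C = 8.2/2.2 = 3.73 mA.
Check: β·I_B = 36.7 mA > I_C = 3.73 mA, confirming saturation.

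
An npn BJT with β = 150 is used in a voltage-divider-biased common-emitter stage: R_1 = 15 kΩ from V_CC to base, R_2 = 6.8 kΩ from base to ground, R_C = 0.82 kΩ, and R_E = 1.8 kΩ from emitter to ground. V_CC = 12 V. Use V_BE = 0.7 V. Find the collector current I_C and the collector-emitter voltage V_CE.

I_C ≈ 1.7 mA, V_CE ≈ 7.7 V

Thevenize the base divider: V_Th = V_CC·R_2/(R_1+R_2) = 12×6.8/21.8 = 3.74 V, R_Th = R_1‖R_2 = 4.68 kΩ.
Base-emitter loop: V_Th = I_B·R_Th + V_BE + (β+1)I_B·R_E, so I_B = (3.74 − 0.7) / (4.68 + 151×1.8) = 0.011 mA.
I_C = β·I_B = 150×0.011 = 1.65 mA, and I_E = (β+1)I_B = 1.66 mA.
V_CE = V_CC − I_C·R_C − I_E·R_E = 12 − 1.65×0.82 − 1.66×1.8 = 7.65 V.
V_CE = 7.65 V > 0.2 V confirms active-region operation.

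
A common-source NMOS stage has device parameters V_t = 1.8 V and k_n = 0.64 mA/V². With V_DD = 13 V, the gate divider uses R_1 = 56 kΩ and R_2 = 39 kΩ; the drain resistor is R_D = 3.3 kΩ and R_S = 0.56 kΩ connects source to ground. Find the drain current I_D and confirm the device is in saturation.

I_D ≈ 1.9 mA

V_G = V_DD·R_2/(R_1+R_2) = 13×39/95 = 5.34 V.
Assume saturation: I_D = (k_n/2)(V_GS − V_t)² with V_GS = V_G − I_D·R_S = 5.34 − 0.56·I_D.
Substituting gives 0.1·I_D² − 2.27·I_D + 4 = 0, with roots I_D = 1.93 or 20.7 mA.
The root I_D = 20.7 mA gives V_GS = -6.24 V ≤ V_t, so take I_D = 1.93 mA.
Then V_GS = 4.26 V and V_DS = V_DD − I_D(R_D+R_S) = 13 − 1.93×3.86 = 5.55 V.
Saturation requires V_DS ≥ V_GS − V_t = 2.46 V; 5.55 ≥ 2.46 ✓.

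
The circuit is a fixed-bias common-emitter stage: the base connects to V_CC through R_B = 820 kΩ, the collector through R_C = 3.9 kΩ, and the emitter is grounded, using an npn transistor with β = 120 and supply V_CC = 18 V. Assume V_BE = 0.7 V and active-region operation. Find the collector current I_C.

Base loop: V_CC = I_B·R_B + V_BE, so I_B = (18 − 0.7)/820 kΩ = 0.0211 mA.
In the active region I_C = β·I_B = 120 × 0.0211 = 2.53 mA.
Collector loop: V_CE = V_CC − I_C·R_C = 18 − 2.53×3.9 = 8.13 V.
Since V_CE = 8.13 V > V_CE(sat) ≈ 0.2 V, the transistor is in the active region as assumed.

I_C ≈ 2.5 mA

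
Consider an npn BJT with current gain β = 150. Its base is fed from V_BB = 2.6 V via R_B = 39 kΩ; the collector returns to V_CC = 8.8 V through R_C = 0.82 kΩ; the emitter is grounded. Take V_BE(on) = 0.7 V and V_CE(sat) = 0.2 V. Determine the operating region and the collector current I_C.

active; I_C ≈ 7.3 mA

Assume active. Base-emitter loop: I_B = (V_BB − V_BE)/R_B = (2.6 − 0.7)/39 = 0.0487 mA.
I_C = β·I_B = 150×0.0487 = 7.31 mA.
V_CE = V_CC − I_C·R_C = 8.8 − 7.31×0.82 = 2.81 V > V_CE(sat), so the active-region assumption holds.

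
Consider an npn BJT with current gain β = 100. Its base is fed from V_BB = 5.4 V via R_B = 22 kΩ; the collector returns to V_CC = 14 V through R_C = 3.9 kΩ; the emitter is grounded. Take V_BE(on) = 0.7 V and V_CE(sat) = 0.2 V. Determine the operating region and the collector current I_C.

saturation; I_C ≈ 3.5 mA

Assume active: I_B = (5.4 − 0.7)/22 = 0.214 mA, giving I_C = β·I_B = 21.4 mA.
But then V_CE = 14 − 21.4×3.9 = -69.3 V < V_CE(sat) = 0.2 V — impossible in the active region.
So the transistor is saturated. With V_CE = 0.2 V, I_C = (V_CC − 0.2)/R_C = 13.8/3.9 = 3.54 mA.
Check: β·I_B = 21.4 mA > I_C = 3.54 mA, confirming saturation.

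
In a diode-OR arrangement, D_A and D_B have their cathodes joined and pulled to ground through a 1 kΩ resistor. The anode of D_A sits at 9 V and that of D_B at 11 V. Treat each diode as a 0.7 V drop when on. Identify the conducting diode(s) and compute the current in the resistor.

Assume both conduct. Then node N would need to be at both 9−0.7 = 8.3 V and 11−0.7 = 10.3 V, which is impossible.
Assume only D_B conducts: V_N = 11 − 0.7 = 10.3 V, so I_R = 10.3/1 = 10.3 mA.
Check D_A: its anode-to-cathode voltage is 9 − 10.3 = -1.3 V < 0.7 V, so it is off. The assumption is consistent.

Only D_B conducts; I_R ≈ 10 mA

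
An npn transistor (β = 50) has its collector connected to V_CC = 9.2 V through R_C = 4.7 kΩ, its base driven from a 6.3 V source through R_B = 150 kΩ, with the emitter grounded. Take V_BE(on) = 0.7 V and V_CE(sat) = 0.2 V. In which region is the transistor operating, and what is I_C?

Assume active. Base-emitter loop: I_B = (V_BB − V_BE)/R_B = (6.3 − 0.7)/150 = 0.0373 mA.
I_C = β·I_B = 50×0.0373 = 1.87 mA.
V_CE = V_CC − I_C·R_C = 9.2 − 1.87×4.7 = 0.427 V > V_CE(sat), so the active-region assumption holds.

active; I_C ≈ 1.9 mA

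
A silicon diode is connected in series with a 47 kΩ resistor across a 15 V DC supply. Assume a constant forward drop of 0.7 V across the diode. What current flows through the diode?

KVL around the loop: 15 = V_D + I·R = 0.7 + I × 47 kΩ.
So I = (15 − 0.7) / 47 kΩ = 14.3 / 47 = 0.304 mA.

I ≈ 0.3 mA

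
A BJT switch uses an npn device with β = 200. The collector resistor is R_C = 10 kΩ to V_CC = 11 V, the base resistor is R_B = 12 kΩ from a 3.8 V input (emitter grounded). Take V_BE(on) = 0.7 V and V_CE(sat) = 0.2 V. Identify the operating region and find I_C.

saturation; I_C ≈ 1.1 mA

Assume active: I_B = (3.8 − 0.7)/12 = 0.258 mA, giving I_C = β·I_B = 51.7 mA.
But then V_CE = 11 − 51.7×10 = -506 V < V_CE(sat) = 0.2 V — impossible in the active region.
So the transistor is saturated. With V_CE = 0.2 V, I_C = (V_CC − 0.2)/R_C = 10.8/10 = 1.08 mA.
Check: β·I_B = 51.7 mA > I_C = 1.08 mA, confirming saturation.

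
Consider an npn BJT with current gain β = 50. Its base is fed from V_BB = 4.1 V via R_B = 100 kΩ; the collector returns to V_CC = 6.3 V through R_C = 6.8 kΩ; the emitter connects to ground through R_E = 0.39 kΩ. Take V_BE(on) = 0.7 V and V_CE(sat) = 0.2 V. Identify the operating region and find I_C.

Assume active: I_B = (4.1 − 0.7)/(100 + 51×0.39) = 0.0284 mA, I_C = β·I_B = 1.42 mA.
Then V_CE = 6.3 − 1.42×6.8 − 1.45×0.39 = -3.91 V < 0.2 V — the active assumption fails.
Re-solve with V_CE = 0.2 V. KCL at the emitter: V_E/R_E = (V_BB−0.7−V_E)/R_B + (V_CC−0.2−V_E)/R_C, giving V_E = 0.342 V.
I_C = (V_CC − 0.2 − V_E)/R_C = (6.1 − 0.342)/6.8 = 0.847 mA.
Check: I_B = (3.4 − 0.342)/100 = 0.0306 mA, and β·I_B = 1.53 mA > I_C, confirming saturation.

saturation; I_C ≈ 0.85 mA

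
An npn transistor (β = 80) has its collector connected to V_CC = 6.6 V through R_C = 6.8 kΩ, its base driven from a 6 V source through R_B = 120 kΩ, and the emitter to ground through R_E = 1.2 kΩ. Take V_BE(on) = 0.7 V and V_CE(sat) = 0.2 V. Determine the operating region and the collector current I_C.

Assume active: I_B = (6 − 0.7)/(120 + 81×1.2) = 0.0244 mA, I_C = β·I_B = 1.95 mA.
Then V_CE = 6.6 − 1.95×6.8 − 1.98×1.2 = -9.05 V < 0.2 V — the active assumption fails.
Re-solve with V_CE = 0.2 V. KCL at the emitter: V_E/R_E = (V_BB−0.7−V_E)/R_B + (V_CC−0.2−V_E)/R_C, giving V_E = 0.997 V.
I_C = (V_CC − 0.2 − V_E)/R_C = (6.4 − 0.997)/6.8 = 0.795 mA.
Check: I_B = (5.3 − 0.997)/120 = 0.0359 mA, and β·I_B = 2.87 mA > I_C, confirming saturation.

saturation; I_C ≈ 0.79 mA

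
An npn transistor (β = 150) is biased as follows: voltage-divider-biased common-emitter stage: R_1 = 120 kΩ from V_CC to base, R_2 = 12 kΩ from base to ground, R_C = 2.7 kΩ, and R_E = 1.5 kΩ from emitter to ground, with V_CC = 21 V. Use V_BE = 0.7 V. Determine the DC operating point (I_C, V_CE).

Thevenize the base divider: V_Th = V_CC·R_2/(R_1+R_2) = 21×12/132 = 1.91 V, R_Th = R_1‖R_2 = 10.9 kΩ.
Base-emitter loop: V_Th = I_B·R_Th + V_BE + (β+1)I_B·R_E, so I_B = (1.91 − 0.7) / (10.9 + 151×1.5) = 0.00509 mA.
I_C = β·I_B = 150×0.00509 = 0.764 mA, and I_E = (β+1)I_B = 0.769 mA.
V_CE = V_CC − I_C·R_C − I_E·R_E = 21 − 0.764×2.7 − 0.769×1.5 = 17.8 V.
V_CE = 17.8 V > 0.2 V confirms active-region operation.

I_C ≈ 0.76 mA, V_CE ≈ 18 V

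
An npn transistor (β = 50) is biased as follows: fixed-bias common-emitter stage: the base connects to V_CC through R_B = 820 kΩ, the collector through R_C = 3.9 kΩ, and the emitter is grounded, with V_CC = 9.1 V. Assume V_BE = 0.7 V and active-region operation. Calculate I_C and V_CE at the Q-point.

Base loop: V_CC = I_B·R_B + V_BE, so I_B = (9.1 − 0.7)/820 kΩ = 0.0102 mA.
In the active region I_C = β·I_B = 50 × 0.0102 = 0.512 mA.
Collector loop: V_CE = V_CC − I_C·R_C = 9.1 − 0.512×3.9 = 7.1 V.
Since V_CE = 7.1 V > V_CE(sat) ≈ 0.2 V, the transistor is in the active region as assumed.

I_C ≈ 0.51 mA, V_CE ≈ 7.1 V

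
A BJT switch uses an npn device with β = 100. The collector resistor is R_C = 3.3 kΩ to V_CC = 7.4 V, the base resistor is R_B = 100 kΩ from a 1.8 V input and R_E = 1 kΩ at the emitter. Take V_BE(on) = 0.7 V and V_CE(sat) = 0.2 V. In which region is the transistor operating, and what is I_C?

Assume active. Base-emitter loop: I_B = (V_BB − V_BE)/(R_B + (β+1)R_E) = (1.8 − 0.7)/(100 + 101×1) = 0.00547 mA.
I_C = β·I_B = 100×0.00547 = 0.547 mA.
V_CE = V_CC − I_C·R_C − I_E·R_E = 7.4 − 0.547×3.3 − 0.553×1 = 5.04 V > V_CE(sat), so the active-region assumption holds.

active; I_C ≈ 0.55 mA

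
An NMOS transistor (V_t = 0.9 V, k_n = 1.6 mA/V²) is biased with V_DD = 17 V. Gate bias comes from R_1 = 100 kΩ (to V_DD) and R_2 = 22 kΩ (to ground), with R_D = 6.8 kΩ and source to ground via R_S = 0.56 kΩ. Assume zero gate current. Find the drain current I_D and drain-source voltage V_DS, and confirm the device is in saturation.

V_G = V_DD·R_2/(R_1+R_2) = 17×22/122 = 3.07 V.
Assume saturation: I_D = (k_n/2)(V_GS − V_t)² with V_GS = V_G − I_D·R_S = 3.07 − 0.56·I_D.
Substituting gives 0.251·I_D² − 2.94·I_D + 3.75 = 0, with roots I_D = 1.46 or 10.3 mA.
The root I_D = 10.3 mA gives V_GS = -2.68 V ≤ V_t, so take I_D = 1.46 mA.
Then V_GS = 2.25 V and V_DS = V_DD − I_D(R_D+R_S) = 17 − 1.46×7.36 = 6.28 V.
Saturation requires V_DS ≥ V_GS − V_t = 1.35 V; 6.28 ≥ 1.35 ✓.

I_D ≈ 1.5 mA, V_DS ≈ 6.3 V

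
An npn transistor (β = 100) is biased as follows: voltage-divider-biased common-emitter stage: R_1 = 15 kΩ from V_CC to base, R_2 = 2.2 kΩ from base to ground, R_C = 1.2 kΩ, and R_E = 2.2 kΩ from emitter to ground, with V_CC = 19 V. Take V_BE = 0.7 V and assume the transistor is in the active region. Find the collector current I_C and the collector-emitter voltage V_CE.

I_C ≈ 0.77 mA, V_CE ≈ 16 V

Thevenize the base divider: V_Th = V_CC·R_2/(R_1+R_2) = 19×2.2/17.2 = 2.43 V, R_Th = R_1‖R_2 = 1.92 kΩ.
Base-emitter loop: V_Th = I_B·R_Th + V_BE + (β+1)I_B·R_E, so I_B = (2.43 − 0.7) / (1.92 + 101×2.2) = 0.00772 mA.
I_C = β·I_B = 100×0.00772 = 0.772 mA, and I_E = (β+1)I_B = 0.78 mA.
V_CE = V_CC − I_C·R_C − I_E·R_E = 19 − 0.772×1.2 − 0.78×2.2 = 16.4 V.
V_CE = 16.4 V > 0.2 V confirms active-region operation.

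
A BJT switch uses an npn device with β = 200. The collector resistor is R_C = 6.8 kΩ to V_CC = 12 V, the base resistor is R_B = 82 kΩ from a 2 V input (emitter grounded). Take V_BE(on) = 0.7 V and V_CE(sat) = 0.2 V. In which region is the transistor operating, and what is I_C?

saturation; I_C ≈ 1.7 mA

Assume active: I_B = (2 − 0.7)/82 = 0.0159 mA, giving I_C = β·I_B = 3.17 mA.
But then V_CE = 12 − 3.17×6.8 = -9.56 V < V_CE(sat) = 0.2 V — impossible in the active region.
So the transistor is saturated. With V_CE = 0.2 V, I_C = (V_CC − 0.2)/R_C = 11.8/6.8 = 1.74 mA.
Check: β·I_B = 3.17 mA > I_C = 1.74 mA, confirming saturation.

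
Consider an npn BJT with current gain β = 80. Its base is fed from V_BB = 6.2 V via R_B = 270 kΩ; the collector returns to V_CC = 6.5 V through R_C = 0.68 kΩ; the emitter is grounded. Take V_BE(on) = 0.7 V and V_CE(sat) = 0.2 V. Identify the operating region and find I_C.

active; I_C ≈ 1.6 mA

Assume active. Base-emitter loop: I_B = (V_BB − V_BE)/R_B = (6.2 − 0.7)/270 = 0.0204 mA.
I_C = β·I_B = 80×0.0204 = 1.63 mA.
V_CE = V_CC − I_C·R_C = 6.5 − 1.63×0.68 = 5.39 V > V_CE(sat), so the active-region assumption holds.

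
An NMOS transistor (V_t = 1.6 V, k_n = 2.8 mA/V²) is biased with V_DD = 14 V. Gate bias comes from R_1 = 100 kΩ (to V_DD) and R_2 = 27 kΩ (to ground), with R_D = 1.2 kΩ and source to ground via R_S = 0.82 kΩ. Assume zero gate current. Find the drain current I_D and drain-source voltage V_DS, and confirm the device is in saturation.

I_D ≈ 0.77 mA, V_DS ≈ 12 V

V_G = V_DD·R_2/(R_1+R_2) = 14×27/127 = 2.98 V.
Assume saturation: I_D = (k_n/2)(V_GS − V_t)² with V_GS = V_G − I_D·R_S = 2.98 − 0.82·I_D.
Substituting gives 0.941·I_D² − 4.16·I_D + 2.65 = 0, with roots I_D = 0.773 or 3.65 mA.
The root I_D = 3.65 mA gives V_GS = -0.0139 V ≤ V_t, so take I_D = 0.773 mA.
Then V_GS = 2.34 V and V_DS = V_DD − I_D(R_D+R_S) = 14 − 0.773×2.02 = 12.4 V.
Saturation requires V_DS ≥ V_GS − V_t = 0.743 V; 12.4 ≥ 0.743 ✓.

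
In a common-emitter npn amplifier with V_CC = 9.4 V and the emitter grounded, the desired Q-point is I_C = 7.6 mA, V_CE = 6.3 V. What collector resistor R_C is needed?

Collector loop: V_CC = I_C·R_C + V_CE.
R_C = (V_CC − V_CE)/I_C = (9.4 − 6.3)/7.6 = 0.408 kΩ.

R_C ≈ 0.41 kΩ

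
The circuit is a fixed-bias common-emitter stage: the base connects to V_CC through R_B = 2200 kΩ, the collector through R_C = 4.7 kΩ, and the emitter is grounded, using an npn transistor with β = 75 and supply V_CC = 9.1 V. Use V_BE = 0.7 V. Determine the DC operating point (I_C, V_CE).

I_C ≈ 0.29 mA, V_CE ≈ 7.8 V

Base loop: V_CC = I_B·R_B + V_BE, so I_B = (9.1 − 0.7)/2200 kΩ = 0.00382 mA.
In the active region I_C = β·I_B = 75 × 0.00382 = 0.286 mA.
Collector loop: V_CE = V_CC − I_C·R_C = 9.1 − 0.286×4.7 = 7.75 V.
Since V_CE = 7.75 V > V_CE(sat) ≈ 0.2 V, the transistor is in the active region as assumed.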